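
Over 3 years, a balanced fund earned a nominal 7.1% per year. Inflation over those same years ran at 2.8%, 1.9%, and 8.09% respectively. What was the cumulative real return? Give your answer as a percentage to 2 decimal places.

8.50%

Cumulative inflation factor: 1.028 × 1.019 × 1.0809 ≈ 1.13228.
Nominal growth factor: 1.22848. Real growth factor = 1.22848 / 1.13228 ≈ 1.08496.
Total real return ≈ 8.4965%.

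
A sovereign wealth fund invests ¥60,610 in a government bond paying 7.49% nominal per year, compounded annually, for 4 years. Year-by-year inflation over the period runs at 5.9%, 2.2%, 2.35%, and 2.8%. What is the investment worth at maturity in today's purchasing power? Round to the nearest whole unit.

Nominal value at maturity: ¥60,610 × (1 + 7.49%)^4 ≈ ¥80,913.
Price-level factor over 4 years: 1.059 × 1.022 × 1.0235 × 1.028 ≈ 1.1387484991.
Dividing the nominal maturity value by the price-level factor gives the value in today's money.

¥71,054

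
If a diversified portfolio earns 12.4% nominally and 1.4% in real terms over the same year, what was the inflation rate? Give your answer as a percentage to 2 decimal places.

10.85%

From (1+r_nom) = (1+r_real)(1+π), we get 1+π = (1 + 12.4%)/(1 + 1.4%) = 1.124/1.014 ≈ 1.10848.
So π ≈ 10.8481%.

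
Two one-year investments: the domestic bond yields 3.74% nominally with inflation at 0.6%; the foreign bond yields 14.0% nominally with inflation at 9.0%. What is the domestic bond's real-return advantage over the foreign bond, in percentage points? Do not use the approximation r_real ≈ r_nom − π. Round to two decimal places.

-1.47

The domestic bond real return: 1.0374/1.006 − 1 = 3.121%.
The foreign bond real return: 1.140/1.090 − 1 = 4.587%.
Difference: 3.121 − 4.587 = -1.466 pp.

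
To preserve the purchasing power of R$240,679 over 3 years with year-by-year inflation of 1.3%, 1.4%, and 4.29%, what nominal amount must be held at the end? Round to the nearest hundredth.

Cumulative price-level factor: 1.013 × 1.014 × 1.0429 = 1.0712481078.
Multiplying R$240,679 by the price-level factor gives the future nominal sum.

R$257,826.92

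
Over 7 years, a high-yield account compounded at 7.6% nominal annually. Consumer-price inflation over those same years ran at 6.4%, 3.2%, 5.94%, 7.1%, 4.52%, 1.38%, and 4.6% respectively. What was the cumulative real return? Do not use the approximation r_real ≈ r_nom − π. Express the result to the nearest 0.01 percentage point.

Cumulative inflation factor: 1.064 × 1.032 × 1.0594 × 1.071 × 1.0452 × 1.0138 × 1.046 ≈ 1.38087.
Nominal growth factor: 1.66988. Real growth factor = 1.66988 / 1.38087 ≈ 1.20929.
Total real return ≈ 20.9294%.

20.93%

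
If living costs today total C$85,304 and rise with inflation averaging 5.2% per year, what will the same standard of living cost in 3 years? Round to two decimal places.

C$99,315.40

Cumulative price-level factor: (1+5.2%)^3 = 1.164252608.
The nominal amount required is C$85,304 scaled up by that factor.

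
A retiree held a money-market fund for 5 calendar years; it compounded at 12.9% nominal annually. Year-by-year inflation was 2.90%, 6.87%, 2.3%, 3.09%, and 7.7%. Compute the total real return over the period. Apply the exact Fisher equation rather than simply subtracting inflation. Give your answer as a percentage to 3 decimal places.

46.856%

Cumulative inflation factor: 1.0290 × 1.0687 × 1.023 × 1.0309 × 1.077 ≈ 1.24905.
Nominal growth factor: 1.83430. Real growth factor = 1.83430 / 1.24905 ≈ 1.46856.
Total real return ≈ 46.8556%.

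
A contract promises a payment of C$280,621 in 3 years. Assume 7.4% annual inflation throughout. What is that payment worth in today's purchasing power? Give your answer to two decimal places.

C$226,520.40

Price-level factor over 3 years: (1 + 7.4%)^3 = 1.238833224.
Purchasing power today: C$280,621 divided by that factor.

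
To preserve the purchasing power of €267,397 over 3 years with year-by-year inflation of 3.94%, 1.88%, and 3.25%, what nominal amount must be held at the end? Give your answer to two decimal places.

€292,360.19

Cumulative price-level factor: 1.0394 × 1.0188 × 1.0325 = 1.0933562934.
Multiplying €267,397 by the price-level factor gives the future nominal sum.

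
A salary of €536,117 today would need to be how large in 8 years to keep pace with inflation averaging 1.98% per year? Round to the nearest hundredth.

€627,161.86

Cumulative price-level factor: (1+1.98%)^8 ≈ 1.1698227447.
Multiplying €536,117 by the price-level factor gives the future nominal sum.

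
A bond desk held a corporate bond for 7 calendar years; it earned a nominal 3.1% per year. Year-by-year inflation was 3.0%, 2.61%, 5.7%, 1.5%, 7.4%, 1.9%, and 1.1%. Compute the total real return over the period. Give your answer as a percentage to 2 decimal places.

-1.30%

Cumulative inflation factor: 1.030 × 1.0261 × 1.057 × 1.015 × 1.074 × 1.019 × 1.011 ≈ 1.25458.
Nominal growth factor: 1.23826. Real growth factor = 1.23826 / 1.25458 ≈ 0.98699.
Total real return ≈ -1.3009%.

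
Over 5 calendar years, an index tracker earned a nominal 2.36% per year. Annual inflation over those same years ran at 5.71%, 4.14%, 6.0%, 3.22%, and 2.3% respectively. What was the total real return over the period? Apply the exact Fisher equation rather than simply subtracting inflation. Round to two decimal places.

Cumulative inflation factor: 1.0571 × 1.0414 × 1.060 × 1.0322 × 1.023 ≈ 1.23219.
Nominal growth factor: 1.12370. Real growth factor = 1.12370 / 1.23219 ≈ 0.91195.
Total real return ≈ -8.8047%.

-8.80%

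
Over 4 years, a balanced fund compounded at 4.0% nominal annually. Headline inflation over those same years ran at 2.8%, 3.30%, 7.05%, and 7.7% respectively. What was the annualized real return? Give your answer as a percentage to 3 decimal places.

Cumulative inflation factor: 1.028 × 1.0330 × 1.0705 × 1.077 ≈ 1.22432.
Nominal growth factor: 1.16986. Real growth factor = 1.16986 / 1.22432 ≈ 0.95552.
Annualized: 0.95552^(1/4) − 1 ≈ -0.01131.

-1.131%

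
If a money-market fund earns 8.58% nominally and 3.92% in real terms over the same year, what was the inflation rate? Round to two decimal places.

4.48%

From (1+r_nom) = (1+r_real)(1+π), we get 1+π = (1 + 8.58%)/(1 + 3.92%) = 1.0858/1.0392 ≈ 1.04484.
So π ≈ 4.4842%.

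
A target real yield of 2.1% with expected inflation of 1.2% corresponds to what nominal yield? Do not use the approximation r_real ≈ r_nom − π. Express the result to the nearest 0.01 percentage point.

3.33%

By the Fisher equation, 1 + r_nom = (1 + 2.1%)(1 + 1.2%) = 1.021 × 1.012 = 1.033252.
So r_nom = 3.3252%.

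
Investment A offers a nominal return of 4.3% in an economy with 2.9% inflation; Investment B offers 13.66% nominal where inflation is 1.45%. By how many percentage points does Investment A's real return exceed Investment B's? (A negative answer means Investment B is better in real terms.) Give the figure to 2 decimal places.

-10.67

Investment A real return: 1.043/1.029 − 1 = 1.361%.
Investment B real return: 1.1366/1.0145 − 1 = 12.035%.
Difference: 1.361 − 12.035 = -10.674 pp.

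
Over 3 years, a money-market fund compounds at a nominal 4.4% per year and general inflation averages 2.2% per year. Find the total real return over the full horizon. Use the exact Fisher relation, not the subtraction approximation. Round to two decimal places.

The annual real rate is (1+4.4%)/(1+2.2%) − 1 = 2.1526%.
Compounded over 3 years: (1 + 0.021526)^3 − 1 ≈ 0.06598.

6.60%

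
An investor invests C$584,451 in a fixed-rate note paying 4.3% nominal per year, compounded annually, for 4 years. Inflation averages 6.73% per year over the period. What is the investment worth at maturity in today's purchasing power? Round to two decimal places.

Nominal value at maturity: C$584,451 × (1 + 4.3%)^4 ≈ C$691,648.34.
Price-level factor over 4 years: (1 + 6.73%)^4 ≈ 1.2976155393.
The maturity value deflated by that factor is the answer in today's purchasing power.

C$533,014.84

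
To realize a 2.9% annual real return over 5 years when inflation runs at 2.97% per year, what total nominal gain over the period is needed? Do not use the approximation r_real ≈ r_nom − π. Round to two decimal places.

33.55%

Required annual nominal rate: (1+2.9%)(1+2.97%) − 1 = 5.95613%.
Cumulative over 5 years: (1 + 0.0595613)^5 − 1 ≈ 0.33546.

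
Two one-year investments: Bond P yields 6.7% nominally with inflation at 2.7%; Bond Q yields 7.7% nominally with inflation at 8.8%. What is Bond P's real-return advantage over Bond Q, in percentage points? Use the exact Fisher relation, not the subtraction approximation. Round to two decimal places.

4.91

Bond P real return: 1.067/1.027 − 1 = 3.895%.
Bond Q real return: 1.077/1.088 − 1 = -1.011%.
Difference: 3.895 − (-1.011) = 4.906 pp.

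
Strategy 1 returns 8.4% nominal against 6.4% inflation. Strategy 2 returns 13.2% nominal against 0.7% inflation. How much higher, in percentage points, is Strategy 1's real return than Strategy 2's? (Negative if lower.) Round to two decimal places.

Strategy 1 real return: 1.084/1.064 − 1 = 1.880%.
Strategy 2 real return: 1.132/1.007 − 1 = 12.413%.
Difference: 1.880 − 12.413 = -10.533 pp.

-10.53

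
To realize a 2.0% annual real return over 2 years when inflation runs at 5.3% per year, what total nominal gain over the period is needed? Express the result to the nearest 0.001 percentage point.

Required annual nominal rate: (1+2.0%)(1+5.3%) − 1 = 7.406%.
Cumulative over 2 years: (1 + 0.07406)^2 − 1 ≈ 0.15360.

15.360%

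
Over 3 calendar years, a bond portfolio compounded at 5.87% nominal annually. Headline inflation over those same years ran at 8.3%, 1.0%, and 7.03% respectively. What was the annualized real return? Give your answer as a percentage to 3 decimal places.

Cumulative inflation factor: 1.083 × 1.010 × 1.0703 ≈ 1.17073.
Nominal growth factor: 1.18664. Real growth factor = 1.18664 / 1.17073 ≈ 1.01359.
Annualized: 1.01359^(1/3) − 1 ≈ 0.00451.

0.451%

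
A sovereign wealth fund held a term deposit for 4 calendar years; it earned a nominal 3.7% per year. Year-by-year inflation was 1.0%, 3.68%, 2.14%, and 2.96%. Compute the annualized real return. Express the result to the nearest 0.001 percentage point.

Cumulative inflation factor: 1.010 × 1.0368 × 1.0214 × 1.0296 ≈ 1.10124.
Nominal growth factor: 1.15642. Real growth factor = 1.15642 / 1.10124 ≈ 1.05011.
Annualized: 1.05011^(1/4) − 1 ≈ 0.01230.

1.230%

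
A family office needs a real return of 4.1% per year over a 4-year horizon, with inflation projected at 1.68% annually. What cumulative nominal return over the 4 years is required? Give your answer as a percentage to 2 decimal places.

25.53%

Required annual nominal rate: (1+4.1%)(1+1.68%) − 1 = 5.84888%.
Cumulative over 4 years: (1 + 0.0584888)^4 − 1 ≈ 0.25529.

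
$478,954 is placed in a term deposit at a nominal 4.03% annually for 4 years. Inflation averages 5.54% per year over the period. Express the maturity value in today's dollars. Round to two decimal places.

$452,126.37

Nominal value at maturity: $478,954 × (1 + 4.03%)^4 ≈ $560,955.23.
Price-level factor over 4 years: (1 + 5.54%)^4 ≈ 1.2407045056.
The maturity value deflated by that factor is the answer in today's purchasing power.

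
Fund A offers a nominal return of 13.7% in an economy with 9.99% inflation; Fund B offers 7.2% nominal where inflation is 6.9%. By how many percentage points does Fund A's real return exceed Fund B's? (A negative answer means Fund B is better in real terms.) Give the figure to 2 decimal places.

3.09

Fund A real return: 1.137/1.0999 − 1 = 3.373%.
Fund B real return: 1.072/1.069 − 1 = 0.281%.
Difference: 3.373 − 0.281 = 3.092 pp.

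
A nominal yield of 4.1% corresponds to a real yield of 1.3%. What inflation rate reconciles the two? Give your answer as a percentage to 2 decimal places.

2.76%

From (1+r_nom) = (1+r_real)(1+π), we get 1+π = (1 + 4.1%)/(1 + 1.3%) = 1.041/1.013 ≈ 1.02764.
So π ≈ 2.7641%.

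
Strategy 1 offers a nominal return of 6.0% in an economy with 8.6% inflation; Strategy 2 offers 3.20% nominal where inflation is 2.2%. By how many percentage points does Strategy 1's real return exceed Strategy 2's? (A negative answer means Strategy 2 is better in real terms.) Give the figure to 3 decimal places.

-3.373

Strategy 1 real return: 1.060/1.086 − 1 = -2.3941%.
Strategy 2 real return: 1.0320/1.022 − 1 = 0.9785%.
Difference: -2.3941 − 0.9785 = -3.3726 pp.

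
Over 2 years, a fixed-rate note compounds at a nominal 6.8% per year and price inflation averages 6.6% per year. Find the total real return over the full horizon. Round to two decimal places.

0.38%

The annual real rate is (1+6.8%)/(1+6.6%) − 1 = 0.1876%.
Compounded over 2 years: (1 + 0.001876)^2 − 1 ≈ 0.00376.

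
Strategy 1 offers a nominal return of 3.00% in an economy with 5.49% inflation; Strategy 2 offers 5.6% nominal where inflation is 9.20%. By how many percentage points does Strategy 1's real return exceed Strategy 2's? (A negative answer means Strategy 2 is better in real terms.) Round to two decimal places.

0.94

Strategy 1 real return: 1.0300/1.0549 − 1 = -2.360%.
Strategy 2 real return: 1.056/1.0920 − 1 = -3.297%.
Difference: -2.360 − (-3.297) = 0.937 pp.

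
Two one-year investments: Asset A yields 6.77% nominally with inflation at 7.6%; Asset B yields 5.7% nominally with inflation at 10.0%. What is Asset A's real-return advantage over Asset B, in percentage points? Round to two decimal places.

3.14

Asset A real return: 1.0677/1.076 − 1 = -0.771%.
Asset B real return: 1.057/1.100 − 1 = -3.909%.
Difference: -0.771 − (-3.909) = 3.138 pp.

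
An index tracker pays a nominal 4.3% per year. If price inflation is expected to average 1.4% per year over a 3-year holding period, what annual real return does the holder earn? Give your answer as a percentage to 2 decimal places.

With constant rates the annual real return is the same each year: (1+4.3%)/(1+1.4%) − 1 = 0.02860.

2.86%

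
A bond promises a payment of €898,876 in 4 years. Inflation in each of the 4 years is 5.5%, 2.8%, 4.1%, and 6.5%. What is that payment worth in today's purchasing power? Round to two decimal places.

Price-level factor over 4 years: 1.055 × 1.028 × 1.041 × 1.065 = 1.2023915391.
Purchasing power today: €898,876 divided by that factor.

€747,573.46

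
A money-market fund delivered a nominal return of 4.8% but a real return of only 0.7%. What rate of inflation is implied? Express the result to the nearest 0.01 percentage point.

From (1+r_nom) = (1+r_real)(1+π), we get 1+π = (1 + 4.8%)/(1 + 0.7%) = 1.048/1.007 ≈ 1.04071.
So π ≈ 4.0715%.

4.07%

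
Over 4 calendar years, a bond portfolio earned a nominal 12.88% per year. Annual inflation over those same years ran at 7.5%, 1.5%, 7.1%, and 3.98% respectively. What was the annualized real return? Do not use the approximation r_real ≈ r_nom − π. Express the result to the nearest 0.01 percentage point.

7.51%

Cumulative inflation factor: 1.075 × 1.015 × 1.071 × 1.0398 ≈ 1.21510.
Nominal growth factor: 1.62356. Real growth factor = 1.62356 / 1.21510 ≈ 1.33615.
Annualized: 1.33615^(1/4) − 1 ≈ 0.07514.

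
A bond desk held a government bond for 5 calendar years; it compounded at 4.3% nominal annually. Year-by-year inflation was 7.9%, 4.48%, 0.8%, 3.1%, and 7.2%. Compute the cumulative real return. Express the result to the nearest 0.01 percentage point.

-1.72%

Cumulative inflation factor: 1.079 × 1.0448 × 1.008 × 1.031 × 1.072 ≈ 1.25594.
Nominal growth factor: 1.23430. Real growth factor = 1.23430 / 1.25594 ≈ 0.98277.
Total real return ≈ -1.7228%.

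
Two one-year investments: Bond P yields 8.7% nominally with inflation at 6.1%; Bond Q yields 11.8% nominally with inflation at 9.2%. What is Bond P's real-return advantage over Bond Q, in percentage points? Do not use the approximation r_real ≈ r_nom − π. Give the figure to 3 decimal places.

0.070

Bond P real return: 1.087/1.061 − 1 = 2.4505%.
Bond Q real return: 1.118/1.092 − 1 = 2.3810%.
Difference: 2.4505 − 2.3810 = 0.0695 pp.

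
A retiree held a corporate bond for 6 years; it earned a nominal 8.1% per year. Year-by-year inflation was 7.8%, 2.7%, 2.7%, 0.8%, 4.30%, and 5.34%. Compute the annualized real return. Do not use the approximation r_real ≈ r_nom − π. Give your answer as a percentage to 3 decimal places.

Cumulative inflation factor: 1.078 × 1.027 × 1.027 × 1.008 × 1.0430 × 1.0534 ≈ 1.25921.
Nominal growth factor: 1.59571. Real growth factor = 1.59571 / 1.25921 ≈ 1.26723.
Annualized: 1.26723^(1/6) − 1 ≈ 0.04026.

4.026%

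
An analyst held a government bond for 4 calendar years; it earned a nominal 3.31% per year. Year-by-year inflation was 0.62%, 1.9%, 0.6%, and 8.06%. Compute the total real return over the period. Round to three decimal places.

Cumulative inflation factor: 1.0062 × 1.019 × 1.006 × 1.0806 ≈ 1.11461.
Nominal growth factor: 1.13912. Real growth factor = 1.13912 / 1.11461 ≈ 1.02199.
Total real return ≈ 2.1993%.

2.199%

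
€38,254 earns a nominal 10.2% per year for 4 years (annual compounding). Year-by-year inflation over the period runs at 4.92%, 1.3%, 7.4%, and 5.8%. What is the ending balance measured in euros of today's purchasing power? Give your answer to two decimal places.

€46,713.84

Nominal value at maturity: €38,254 × (1 + 10.2%)^4 ≈ €56,416.12.
Price-level factor over 4 years: 1.0492 × 1.013 × 1.074 × 1.058 ≈ 1.2076961348.
Dividing the nominal maturity value by the price-level factor gives the value in today's money.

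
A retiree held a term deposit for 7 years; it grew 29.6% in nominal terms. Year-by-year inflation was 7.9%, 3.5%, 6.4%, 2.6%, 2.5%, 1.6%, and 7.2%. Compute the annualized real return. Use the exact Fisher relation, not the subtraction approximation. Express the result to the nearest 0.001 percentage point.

Cumulative inflation factor: 1.079 × 1.035 × 1.064 × 1.026 × 1.025 × 1.016 × 1.072 ≈ 1.36102.
Nominal growth factor: 1.29600. Real growth factor = 1.29600 / 1.36102 ≈ 0.95223.
Annualized: 0.95223^(1/7) − 1 ≈ -0.00697.

-0.697%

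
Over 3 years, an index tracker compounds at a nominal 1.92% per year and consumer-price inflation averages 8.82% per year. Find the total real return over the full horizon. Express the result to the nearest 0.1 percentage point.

-17.8%

The annual real rate is (1+1.92%)/(1+8.82%) − 1 = -6.3407%.
Compounded over 3 years: (1 + -0.063407)^3 − 1 ≈ -0.17842.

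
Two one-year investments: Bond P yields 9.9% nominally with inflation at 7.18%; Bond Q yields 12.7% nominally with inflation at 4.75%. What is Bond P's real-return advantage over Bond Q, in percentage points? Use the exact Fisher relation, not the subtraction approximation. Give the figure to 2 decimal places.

-5.05

Bond P real return: 1.099/1.0718 − 1 = 2.538%.
Bond Q real return: 1.127/1.0475 − 1 = 7.589%.
Difference: 2.538 − 7.589 = -5.051 pp.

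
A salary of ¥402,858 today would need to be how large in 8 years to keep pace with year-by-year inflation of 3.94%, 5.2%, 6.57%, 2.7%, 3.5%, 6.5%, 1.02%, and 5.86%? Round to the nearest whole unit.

¥568,310

Cumulative price-level factor: 1.0394 × 1.052 × 1.0657 × 1.027 × 1.035 × 1.065 × 1.0102 × 1.0586 ≈ 1.4106948247.
The nominal amount required is ¥402,858 scaled up by that factor.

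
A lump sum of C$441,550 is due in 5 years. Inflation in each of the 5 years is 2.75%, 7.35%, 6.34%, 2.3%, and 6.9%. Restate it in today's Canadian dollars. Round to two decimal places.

C$344,227.86

Price-level factor over 5 years: 1.0275 × 1.0735 × 1.0634 × 1.023 × 1.069 ≈ 1.2827259307.
Purchasing power today: C$441,550 divided by that factor.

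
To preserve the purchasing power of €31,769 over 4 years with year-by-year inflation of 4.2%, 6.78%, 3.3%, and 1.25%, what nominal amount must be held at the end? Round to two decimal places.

€36,970.60

Cumulative price-level factor: 1.042 × 1.0678 × 1.033 × 1.0125 ≈ 1.1637320329.
Multiplying €31,769 by the price-level factor gives the future nominal sum.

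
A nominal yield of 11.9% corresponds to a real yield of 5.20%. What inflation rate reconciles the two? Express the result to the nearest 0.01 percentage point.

6.37%

From (1+r_nom) = (1+r_real)(1+π), we get 1+π = (1 + 11.9%)/(1 + 5.20%) = 1.119/1.0520 ≈ 1.06369.
So π ≈ 6.3688%.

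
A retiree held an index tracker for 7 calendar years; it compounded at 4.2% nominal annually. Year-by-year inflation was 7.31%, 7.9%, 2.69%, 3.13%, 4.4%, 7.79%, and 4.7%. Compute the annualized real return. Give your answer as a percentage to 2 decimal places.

-1.14%

Cumulative inflation factor: 1.0731 × 1.079 × 1.0269 × 1.0313 × 1.044 × 1.0779 × 1.047 ≈ 1.44478.
Nominal growth factor: 1.33375. Real growth factor = 1.33375 / 1.44478 ≈ 0.92315.
Annualized: 0.92315^(1/7) − 1 ≈ -0.01136.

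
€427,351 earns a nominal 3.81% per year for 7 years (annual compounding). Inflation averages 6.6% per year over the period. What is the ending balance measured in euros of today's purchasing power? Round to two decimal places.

€354,943.01

Nominal value at maturity: €427,351 × (1 + 3.81%)^7 ≈ €555,212.28.
Price-level factor over 7 years: (1 + 6.6%)^7 ≈ 1.5642293588.
The maturity value deflated by that factor is the answer in today's purchasing power.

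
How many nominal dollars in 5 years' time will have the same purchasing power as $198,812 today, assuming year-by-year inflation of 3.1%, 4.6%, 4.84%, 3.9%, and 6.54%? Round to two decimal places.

Cumulative price-level factor: 1.031 × 1.046 × 1.0484 × 1.039 × 1.0654 ≈ 1.2515425003.
Multiplying $198,812 by the price-level factor gives the future nominal sum.

$248,821.67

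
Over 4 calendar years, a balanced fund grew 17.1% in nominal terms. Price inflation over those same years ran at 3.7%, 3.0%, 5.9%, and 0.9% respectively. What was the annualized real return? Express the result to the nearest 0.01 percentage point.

0.64%

Cumulative inflation factor: 1.037 × 1.030 × 1.059 × 1.009 ≈ 1.14131.
Nominal growth factor: 1.17100. Real growth factor = 1.17100 / 1.14131 ≈ 1.02602.
Annualized: 1.02602^(1/4) − 1 ≈ 0.00644.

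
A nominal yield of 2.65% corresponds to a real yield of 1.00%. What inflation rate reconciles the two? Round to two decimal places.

From (1+r_nom) = (1+r_real)(1+π), we get 1+π = (1 + 2.65%)/(1 + 1.00%) = 1.0265/1.0100 ≈ 1.01634.
So π ≈ 1.6337%.

1.63%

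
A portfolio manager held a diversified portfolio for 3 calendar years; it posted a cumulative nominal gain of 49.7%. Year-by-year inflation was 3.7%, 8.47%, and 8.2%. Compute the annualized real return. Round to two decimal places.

7.14%

Cumulative inflation factor: 1.037 × 1.0847 × 1.082 ≈ 1.21707.
Nominal growth factor: 1.49700. Real growth factor = 1.49700 / 1.21707 ≈ 1.23000.
Annualized: 1.23000^(1/3) − 1 ≈ 0.07144.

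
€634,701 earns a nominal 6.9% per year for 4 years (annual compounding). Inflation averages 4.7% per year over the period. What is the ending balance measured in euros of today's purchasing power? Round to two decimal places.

Nominal value at maturity: €634,701 × (1 + 6.9%)^4 ≈ €828,857.75.
Price-level factor over 4 years: (1 + 4.7%)^4 ≈ 1.2016741717.
Dividing the nominal maturity value by the price-level factor gives the value in today's money.

€689,752.49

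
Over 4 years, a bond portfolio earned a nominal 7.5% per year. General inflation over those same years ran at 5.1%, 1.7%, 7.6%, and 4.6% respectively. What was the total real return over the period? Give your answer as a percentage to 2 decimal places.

11.01%

Cumulative inflation factor: 1.051 × 1.017 × 1.076 × 1.046 ≈ 1.20301.
Nominal growth factor: 1.33547. Real growth factor = 1.33547 / 1.20301 ≈ 1.11011.
Total real return ≈ 11.0111%.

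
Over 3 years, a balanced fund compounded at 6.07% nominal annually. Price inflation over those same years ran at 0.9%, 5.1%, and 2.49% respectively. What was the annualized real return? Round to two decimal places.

3.17%

Cumulative inflation factor: 1.009 × 1.051 × 1.0249 ≈ 1.08686.
Nominal growth factor: 1.19338. Real growth factor = 1.19338 / 1.08686 ≈ 1.09800.
Annualized: 1.09800^(1/3) − 1 ≈ 0.03165.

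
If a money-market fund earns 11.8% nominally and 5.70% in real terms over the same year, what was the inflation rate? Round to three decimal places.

From (1+r_nom) = (1+r_real)(1+π), we get 1+π = (1 + 11.8%)/(1 + 5.70%) = 1.118/1.0570 ≈ 1.05771.
So π ≈ 5.7711%.

5.771%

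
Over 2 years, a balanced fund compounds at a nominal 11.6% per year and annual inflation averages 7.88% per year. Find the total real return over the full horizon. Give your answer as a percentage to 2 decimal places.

The annual real rate is (1+11.6%)/(1+7.88%) − 1 = 3.4483%.
Compounded over 2 years: (1 + 0.034483)^2 − 1 ≈ 0.07015.

7.02%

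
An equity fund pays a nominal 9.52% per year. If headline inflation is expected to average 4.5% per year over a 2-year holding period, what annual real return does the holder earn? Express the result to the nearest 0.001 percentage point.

With constant rates the annual real return is the same each year: (1+9.52%)/(1+4.5%) − 1 = 0.04804.

4.804%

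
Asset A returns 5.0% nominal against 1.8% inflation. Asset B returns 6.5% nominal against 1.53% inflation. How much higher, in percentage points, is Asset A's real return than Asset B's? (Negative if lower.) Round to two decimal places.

Asset A real return: 1.050/1.018 − 1 = 3.143%.
Asset B real return: 1.065/1.0153 − 1 = 4.895%.
Difference: 3.143 − 4.895 = -1.752 pp.

-1.75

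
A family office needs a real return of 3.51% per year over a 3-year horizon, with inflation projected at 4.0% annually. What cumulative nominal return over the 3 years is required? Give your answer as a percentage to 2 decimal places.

Required annual nominal rate: (1+3.51%)(1+4.0%) − 1 = 7.6504%.
Cumulative over 3 years: (1 + 0.076504)^3 − 1 ≈ 0.24752.

24.75%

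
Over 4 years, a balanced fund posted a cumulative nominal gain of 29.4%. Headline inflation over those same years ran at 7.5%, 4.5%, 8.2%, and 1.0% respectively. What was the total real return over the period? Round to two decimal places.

5.40%

Cumulative inflation factor: 1.075 × 1.045 × 1.082 × 1.010 ≈ 1.22765.
Nominal growth factor: 1.29400. Real growth factor = 1.29400 / 1.22765 ≈ 1.05405.
Total real return ≈ 5.4049%.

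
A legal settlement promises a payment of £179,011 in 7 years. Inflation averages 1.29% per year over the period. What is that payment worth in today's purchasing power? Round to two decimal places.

Price-level factor over 7 years: (1 + 1.29%)^7 ≈ 1.0938707209.
Purchasing power today: £179,011 divided by that factor.

£163,649.14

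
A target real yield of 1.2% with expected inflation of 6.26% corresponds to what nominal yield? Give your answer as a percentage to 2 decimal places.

By the Fisher equation, 1 + r_nom = (1 + 1.2%)(1 + 6.26%) = 1.012 × 1.0626 = 1.0753512.
So r_nom = 7.53512%.

7.54%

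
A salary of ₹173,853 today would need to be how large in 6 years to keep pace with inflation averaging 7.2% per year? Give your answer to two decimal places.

₹263,846.24

Cumulative price-level factor: (1+7.2%)^6 ≈ 1.5176398167.
Multiplying ₹173,853 by the price-level factor gives the future nominal sum.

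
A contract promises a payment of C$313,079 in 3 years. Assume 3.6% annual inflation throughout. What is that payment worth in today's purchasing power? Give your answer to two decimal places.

C$281,562.41

Price-level factor over 3 years: (1 + 3.6%)^3 = 1.111934656.
Purchasing power today: C$313,079 divided by that factor.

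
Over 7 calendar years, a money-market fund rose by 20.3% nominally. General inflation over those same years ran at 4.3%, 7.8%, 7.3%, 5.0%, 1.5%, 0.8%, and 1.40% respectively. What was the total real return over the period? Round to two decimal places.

-8.46%

Cumulative inflation factor: 1.043 × 1.078 × 1.073 × 1.050 × 1.015 × 1.008 × 1.0140 ≈ 1.31419.
Nominal growth factor: 1.20300. Real growth factor = 1.20300 / 1.31419 ≈ 0.91540.
Total real return ≈ -8.4604%.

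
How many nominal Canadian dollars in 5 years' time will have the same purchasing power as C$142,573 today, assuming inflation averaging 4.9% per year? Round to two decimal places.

Cumulative price-level factor: (1+4.9%)^5 ≈ 1.2702155965.
Multiplying C$142,573 by the price-level factor gives the future nominal sum.

C$181,098.45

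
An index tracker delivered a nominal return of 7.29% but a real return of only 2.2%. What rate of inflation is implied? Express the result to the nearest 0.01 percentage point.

From (1+r_nom) = (1+r_real)(1+π), we get 1+π = (1 + 7.29%)/(1 + 2.2%) = 1.0729/1.022 ≈ 1.04980.
So π ≈ 4.9804%.

4.98%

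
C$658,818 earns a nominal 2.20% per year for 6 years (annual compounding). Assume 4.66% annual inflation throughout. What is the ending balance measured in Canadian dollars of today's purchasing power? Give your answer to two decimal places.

C$571,197.70

Nominal value at maturity: C$658,818 × (1 + 2.20%)^6 ≈ C$750,707.63.
Price-level factor over 6 years: (1 + 4.66%)^6 ≈ 1.3142693578.
Dividing the nominal maturity value by the price-level factor gives the value in today's money.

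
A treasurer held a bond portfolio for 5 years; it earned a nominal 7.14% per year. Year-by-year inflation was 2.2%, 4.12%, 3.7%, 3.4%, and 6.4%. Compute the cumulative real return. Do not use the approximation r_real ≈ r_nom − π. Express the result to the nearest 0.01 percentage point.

16.29%

Cumulative inflation factor: 1.022 × 1.0412 × 1.037 × 1.034 × 1.064 ≈ 1.21402.
Nominal growth factor: 1.41175. Real growth factor = 1.41175 / 1.21402 ≈ 1.16287.
Total real return ≈ 16.2873%.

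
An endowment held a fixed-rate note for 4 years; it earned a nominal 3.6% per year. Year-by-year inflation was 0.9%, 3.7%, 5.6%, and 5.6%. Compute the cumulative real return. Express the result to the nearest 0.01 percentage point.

Cumulative inflation factor: 1.009 × 1.037 × 1.056 × 1.056 ≈ 1.16680.
Nominal growth factor: 1.15196. Real growth factor = 1.15196 / 1.16680 ≈ 0.98728.
Total real return ≈ -1.2718%.

-1.27%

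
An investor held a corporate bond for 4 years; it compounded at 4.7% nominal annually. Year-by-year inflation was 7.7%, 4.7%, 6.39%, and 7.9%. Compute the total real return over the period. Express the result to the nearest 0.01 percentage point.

Cumulative inflation factor: 1.077 × 1.047 × 1.0639 × 1.079 ≈ 1.29445.
Nominal growth factor: 1.20167. Real growth factor = 1.20167 / 1.29445 ≈ 0.92833.
Total real return ≈ -7.1671%.

-7.17%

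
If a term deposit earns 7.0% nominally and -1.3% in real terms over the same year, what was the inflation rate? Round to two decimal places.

From (1+r_nom) = (1+r_real)(1+π), we get 1+π = (1 + 7.0%)/(1 − 1.3%) = 1.070/0.987 ≈ 1.08409.
So π ≈ 8.4093%.

8.41%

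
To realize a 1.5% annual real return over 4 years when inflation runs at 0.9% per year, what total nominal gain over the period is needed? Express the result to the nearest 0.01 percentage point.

Required annual nominal rate: (1+1.5%)(1+0.9%) − 1 = 2.4135%.
Cumulative over 4 years: (1 + 0.024135)^4 − 1 ≈ 0.10009.

10.01%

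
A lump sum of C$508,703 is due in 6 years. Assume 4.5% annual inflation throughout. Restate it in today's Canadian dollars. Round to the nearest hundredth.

Price-level factor over 6 years: (1 + 4.5%)^6 ≈ 1.3022601248.
Purchasing power today: C$508,703 divided by that factor.

C$390,630.87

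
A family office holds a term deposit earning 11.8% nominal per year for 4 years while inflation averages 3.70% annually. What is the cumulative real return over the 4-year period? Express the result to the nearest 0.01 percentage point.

The annual real rate is (1+11.8%)/(1+3.70%) − 1 = 7.8110%.
Compounded over 4 years: (1 + 0.078110)^4 − 1 ≈ 0.35099.

35.10%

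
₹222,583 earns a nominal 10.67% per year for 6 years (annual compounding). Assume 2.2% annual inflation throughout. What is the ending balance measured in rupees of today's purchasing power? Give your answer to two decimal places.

Nominal value at maturity: ₹222,583 × (1 + 10.67%)^6 ≈ ₹408,951.17.
Price-level factor over 6 years: (1 + 2.2%)^6 ≈ 1.1394765049.
The maturity value deflated by that factor is the answer in today's purchasing power.

₹358,893.90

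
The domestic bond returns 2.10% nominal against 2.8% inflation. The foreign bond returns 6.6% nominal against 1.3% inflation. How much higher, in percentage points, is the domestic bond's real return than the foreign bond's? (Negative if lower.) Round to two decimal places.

The domestic bond real return: 1.0210/1.028 − 1 = -0.681%.
The foreign bond real return: 1.066/1.013 − 1 = 5.232%.
Difference: -0.681 − 5.232 = -5.913 pp.

-5.91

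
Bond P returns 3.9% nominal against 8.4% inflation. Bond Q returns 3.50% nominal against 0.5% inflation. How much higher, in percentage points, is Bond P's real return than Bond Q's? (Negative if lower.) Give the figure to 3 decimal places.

Bond P real return: 1.039/1.084 − 1 = -4.1513%.
Bond Q real return: 1.0350/1.005 − 1 = 2.9851%.
Difference: -4.1513 − 2.9851 = -7.1364 pp.

-7.136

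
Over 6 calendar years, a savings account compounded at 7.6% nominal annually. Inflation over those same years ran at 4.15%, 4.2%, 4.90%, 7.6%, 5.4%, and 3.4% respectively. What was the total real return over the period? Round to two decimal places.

16.25%

Cumulative inflation factor: 1.0415 × 1.042 × 1.0490 × 1.076 × 1.054 × 1.034 ≈ 1.33498.
Nominal growth factor: 1.55194. Real growth factor = 1.55194 / 1.33498 ≈ 1.16251.
Total real return ≈ 16.2513%.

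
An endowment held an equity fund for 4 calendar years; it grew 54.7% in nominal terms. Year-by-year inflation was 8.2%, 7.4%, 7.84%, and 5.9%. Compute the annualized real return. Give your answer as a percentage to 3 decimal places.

3.907%

Cumulative inflation factor: 1.082 × 1.074 × 1.0784 × 1.059 ≈ 1.32711.
Nominal growth factor: 1.54700. Real growth factor = 1.54700 / 1.32711 ≈ 1.16569.
Annualized: 1.16569^(1/4) − 1 ≈ 0.03907.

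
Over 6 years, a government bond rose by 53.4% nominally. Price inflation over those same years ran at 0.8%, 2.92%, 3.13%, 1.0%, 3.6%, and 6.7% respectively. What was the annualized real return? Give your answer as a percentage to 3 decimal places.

4.257%

Cumulative inflation factor: 1.008 × 1.0292 × 1.0313 × 1.010 × 1.036 × 1.067 ≈ 1.19451.
Nominal growth factor: 1.53400. Real growth factor = 1.53400 / 1.19451 ≈ 1.28421.
Annualized: 1.28421^(1/6) − 1 ≈ 0.04257.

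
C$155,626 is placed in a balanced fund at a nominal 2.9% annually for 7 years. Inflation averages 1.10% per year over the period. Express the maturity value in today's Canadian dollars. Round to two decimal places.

Nominal value at maturity: C$155,626 × (1 + 2.9%)^7 ≈ C$190,103.35.
Price-level factor over 7 years: (1 + 1.10%)^7 ≈ 1.0795881008.
Dividing the nominal maturity value by the price-level factor gives the value in today's money.

C$176,088.78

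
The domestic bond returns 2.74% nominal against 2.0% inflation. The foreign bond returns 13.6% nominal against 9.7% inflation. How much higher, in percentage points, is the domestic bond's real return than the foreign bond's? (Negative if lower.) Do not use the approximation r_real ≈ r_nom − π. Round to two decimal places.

-2.83

The domestic bond real return: 1.0274/1.020 − 1 = 0.725%.
The foreign bond real return: 1.136/1.097 − 1 = 3.555%.
Difference: 0.725 − 3.555 = -2.830 pp.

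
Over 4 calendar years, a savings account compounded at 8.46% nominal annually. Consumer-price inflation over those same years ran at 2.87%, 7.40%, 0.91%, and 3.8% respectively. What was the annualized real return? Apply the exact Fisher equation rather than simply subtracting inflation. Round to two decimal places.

4.57%

Cumulative inflation factor: 1.0287 × 1.0740 × 1.0091 × 1.038 ≈ 1.15724.
Nominal growth factor: 1.38382. Real growth factor = 1.38382 / 1.15724 ≈ 1.19579.
Annualized: 1.19579^(1/4) − 1 ≈ 0.04572.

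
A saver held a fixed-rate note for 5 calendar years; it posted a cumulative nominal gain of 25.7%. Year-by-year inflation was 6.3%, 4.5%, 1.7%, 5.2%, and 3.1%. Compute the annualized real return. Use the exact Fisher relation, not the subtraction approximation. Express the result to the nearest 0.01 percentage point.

Cumulative inflation factor: 1.063 × 1.045 × 1.017 × 1.052 × 1.031 ≈ 1.22531.
Nominal growth factor: 1.25700. Real growth factor = 1.25700 / 1.22531 ≈ 1.02587.
Annualized: 1.02587^(1/5) − 1 ≈ 0.00512.

0.51%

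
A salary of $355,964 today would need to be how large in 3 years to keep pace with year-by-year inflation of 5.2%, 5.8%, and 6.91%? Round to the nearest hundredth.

Cumulative price-level factor: 1.052 × 1.058 × 1.0691 = 1.1899254056.
The nominal amount required is $355,964 scaled up by that factor.

$423,570.61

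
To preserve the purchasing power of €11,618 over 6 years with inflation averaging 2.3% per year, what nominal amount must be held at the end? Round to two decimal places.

Cumulative price-level factor: (1+2.3%)^6 ≈ 1.1461825764.
Multiplying €11,618 by the price-level factor gives the future nominal sum.

€13,316.35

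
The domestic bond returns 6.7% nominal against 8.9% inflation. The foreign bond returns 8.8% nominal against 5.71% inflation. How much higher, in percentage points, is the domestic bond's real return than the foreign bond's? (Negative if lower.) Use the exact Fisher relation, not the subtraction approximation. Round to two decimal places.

-4.94

The domestic bond real return: 1.067/1.089 − 1 = -2.020%.
The foreign bond real return: 1.088/1.0571 − 1 = 2.923%.
Difference: -2.020 − 2.923 = -4.943 pp.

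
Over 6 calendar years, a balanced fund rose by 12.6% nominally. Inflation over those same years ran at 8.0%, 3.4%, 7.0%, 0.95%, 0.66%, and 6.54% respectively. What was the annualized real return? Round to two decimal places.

Cumulative inflation factor: 1.080 × 1.034 × 1.070 × 1.0095 × 1.0066 × 1.0654 ≈ 1.29361.
Nominal growth factor: 1.12600. Real growth factor = 1.12600 / 1.29361 ≈ 0.87043.
Annualized: 0.87043^(1/6) − 1 ≈ -0.02286.

-2.29%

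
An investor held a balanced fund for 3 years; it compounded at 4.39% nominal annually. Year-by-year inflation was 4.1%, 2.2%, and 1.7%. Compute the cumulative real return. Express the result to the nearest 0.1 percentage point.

Cumulative inflation factor: 1.041 × 1.022 × 1.017 ≈ 1.08199.
Nominal growth factor: 1.13757. Real growth factor = 1.13757 / 1.08199 ≈ 1.05137.
Total real return ≈ 5.1366%.

5.1%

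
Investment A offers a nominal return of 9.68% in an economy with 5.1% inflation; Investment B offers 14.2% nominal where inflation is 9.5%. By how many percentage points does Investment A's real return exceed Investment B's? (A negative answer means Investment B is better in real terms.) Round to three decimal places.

Investment A real return: 1.0968/1.051 − 1 = 4.3578%.
Investment B real return: 1.142/1.095 − 1 = 4.2922%.
Difference: 4.3578 − 4.2922 = 0.0656 pp.

0.066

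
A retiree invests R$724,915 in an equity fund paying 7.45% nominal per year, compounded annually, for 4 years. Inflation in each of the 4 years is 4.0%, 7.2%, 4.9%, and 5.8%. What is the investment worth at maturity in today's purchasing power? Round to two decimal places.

Nominal value at maturity: R$724,915 × (1 + 7.45%)^4 ≈ R$966,301.75.
Price-level factor over 4 years: 1.040 × 1.072 × 1.049 × 1.058 ≈ 1.2373406490.
The maturity value deflated by that factor is the answer in today's purchasing power.

R$780,950.46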